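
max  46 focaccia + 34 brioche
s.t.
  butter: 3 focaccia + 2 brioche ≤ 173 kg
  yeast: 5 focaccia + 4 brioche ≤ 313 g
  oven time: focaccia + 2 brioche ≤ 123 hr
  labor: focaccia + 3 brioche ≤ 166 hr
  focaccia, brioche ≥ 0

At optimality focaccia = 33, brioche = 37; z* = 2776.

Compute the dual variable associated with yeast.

Check each constraint at x*: butter 173/173 (tight); yeast 313/313 (tight); oven time 107/123 (slack 16); labor 144/166 (slack 22).
Slack constraints have shadow price 0 (complementary slackness).
The binding rows give the dual system: 3·y_butter + 5·y_yeast = 46 and 2·y_butter + 4·y_yeast = 34.
This yields shadow prices y_butter = 7, y_yeast = 5.
Shadow price of yeast = 5.

5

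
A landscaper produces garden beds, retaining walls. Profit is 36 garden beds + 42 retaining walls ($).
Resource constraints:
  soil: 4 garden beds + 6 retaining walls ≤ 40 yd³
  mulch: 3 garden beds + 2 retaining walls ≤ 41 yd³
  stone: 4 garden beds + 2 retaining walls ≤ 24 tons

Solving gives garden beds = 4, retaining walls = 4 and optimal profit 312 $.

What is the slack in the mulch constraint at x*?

21

mulch used = 3·4 + 2·4 = 20; slack = 41 − 20 = 21.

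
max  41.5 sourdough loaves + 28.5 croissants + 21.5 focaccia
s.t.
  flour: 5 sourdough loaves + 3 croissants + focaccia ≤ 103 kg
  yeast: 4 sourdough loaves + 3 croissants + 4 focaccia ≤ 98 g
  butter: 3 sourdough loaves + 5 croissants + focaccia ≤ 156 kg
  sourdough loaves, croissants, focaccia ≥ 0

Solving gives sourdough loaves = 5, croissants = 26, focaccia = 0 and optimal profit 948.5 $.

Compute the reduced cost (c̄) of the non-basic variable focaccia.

At the optimum: flour uses 103 of 103 (binding); yeast uses 98 of 98 (binding); butter uses 145 of 156 (slack = 11).
By complementary slackness, y = 0 for the non-binding constraint.
Dual feasibility on the basic columns requires 5·y_flour + 4·y_yeast = 41.5, 3·y_flour + 3·y_yeast = 28.5.
→ y_flour = 3.5 and y_yeast = 6.
Reduced cost of focaccia: c₃ − yᵀa₃ = 21.5 − (3.5·1 + 6·4) = 21.5 − 27.5 = -6.

-6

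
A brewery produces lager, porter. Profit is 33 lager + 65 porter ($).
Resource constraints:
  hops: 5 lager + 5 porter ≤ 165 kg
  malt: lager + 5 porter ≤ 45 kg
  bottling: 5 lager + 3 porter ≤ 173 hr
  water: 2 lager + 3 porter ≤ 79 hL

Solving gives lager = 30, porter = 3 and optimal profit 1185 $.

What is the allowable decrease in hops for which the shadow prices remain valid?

Binding constraints: hops, malt. The basis is B = [[5,5],[1,5]] with det 20.
Per unit decrease in hops, x* moves by d = (-0.25, 0.05).
The basis stays optimal until lager reaches 0; allowable decrease = 120 kg.

120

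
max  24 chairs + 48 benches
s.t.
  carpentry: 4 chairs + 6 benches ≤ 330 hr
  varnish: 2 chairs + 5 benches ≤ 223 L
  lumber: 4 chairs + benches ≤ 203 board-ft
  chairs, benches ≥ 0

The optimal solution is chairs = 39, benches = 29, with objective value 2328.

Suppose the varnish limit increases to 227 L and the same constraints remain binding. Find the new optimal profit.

Binding: carpentry and varnish. Non-binding: lumber (18 unused).
By complementary slackness, y = 0 for the non-binding constraint.
The binding rows give the dual system: 4·y_carpentry + 2·y_varnish = 24 and 6·y_carpentry + 5·y_varnish = 48.
This yields shadow prices y_carpentry = 3, y_varnish = 6.
Δz = y_varnish·Δb = 6 × (4) = 24, so new z* = 2328 + 24 = 2352.

2352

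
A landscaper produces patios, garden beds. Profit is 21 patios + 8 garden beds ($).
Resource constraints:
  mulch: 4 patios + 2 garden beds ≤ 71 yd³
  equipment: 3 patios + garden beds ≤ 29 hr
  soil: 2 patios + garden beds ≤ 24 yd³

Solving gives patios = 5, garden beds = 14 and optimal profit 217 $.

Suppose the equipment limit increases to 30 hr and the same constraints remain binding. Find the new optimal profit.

222

Binding: equipment and soil. Non-binding: mulch (23 unused).
Since mulch is not tight, its dual is 0.
From A_Bᵀ y = c: 3·y_equipment + 2·y_soil = 21; 1·y_equipment + 1·y_soil = 8.
This yields shadow prices y_equipment = 5, y_soil = 3.
Δz = y_equipment·Δb = 5 × (1) = 5, so new z* = 217 + 5 = 222.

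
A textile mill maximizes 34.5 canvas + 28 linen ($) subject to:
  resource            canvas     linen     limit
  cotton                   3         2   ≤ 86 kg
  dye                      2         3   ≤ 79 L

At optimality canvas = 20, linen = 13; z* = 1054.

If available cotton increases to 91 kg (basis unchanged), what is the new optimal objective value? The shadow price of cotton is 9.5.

1101.5

Δb = 5, so new z* = 1054 + (9.5)·(5) = 1054 + 47.5 = 1101.5.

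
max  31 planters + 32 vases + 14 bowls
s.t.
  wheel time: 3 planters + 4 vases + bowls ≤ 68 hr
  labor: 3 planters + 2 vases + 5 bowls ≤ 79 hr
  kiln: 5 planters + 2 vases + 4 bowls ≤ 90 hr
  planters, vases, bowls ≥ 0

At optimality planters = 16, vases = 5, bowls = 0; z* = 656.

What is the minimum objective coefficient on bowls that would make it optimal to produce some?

Binding: wheel time and kiln. Non-binding: labor (21 unused).
Slack constraints have shadow price 0 (complementary slackness).
The binding rows give the dual system: 3·y_wheel time + 5·y_kiln = 31 and 4·y_wheel time + 2·y_kiln = 32.
This yields shadow prices y_wheel time = 7, y_kiln = 2.
bowls enters the basis when its profit ≥ yᵀa₃ = 7·1 + 2·4 = 15.

15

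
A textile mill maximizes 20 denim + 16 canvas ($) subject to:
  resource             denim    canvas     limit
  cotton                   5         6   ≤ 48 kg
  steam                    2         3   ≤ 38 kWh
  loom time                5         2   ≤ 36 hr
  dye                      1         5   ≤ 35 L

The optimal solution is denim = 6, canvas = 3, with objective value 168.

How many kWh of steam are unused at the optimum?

steam used = 2·6 + 3·3 = 21; slack = 38 − 21 = 17.

17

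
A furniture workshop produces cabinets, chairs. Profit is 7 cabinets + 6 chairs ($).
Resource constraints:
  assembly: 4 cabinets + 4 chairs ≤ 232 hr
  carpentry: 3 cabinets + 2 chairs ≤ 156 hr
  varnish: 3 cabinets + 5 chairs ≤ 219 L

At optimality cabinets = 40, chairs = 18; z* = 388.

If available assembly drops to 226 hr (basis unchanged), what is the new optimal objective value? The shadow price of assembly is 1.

Δb = -6, so new z* = 388 + (1)·(-6) = 388 − 6 = 382.

382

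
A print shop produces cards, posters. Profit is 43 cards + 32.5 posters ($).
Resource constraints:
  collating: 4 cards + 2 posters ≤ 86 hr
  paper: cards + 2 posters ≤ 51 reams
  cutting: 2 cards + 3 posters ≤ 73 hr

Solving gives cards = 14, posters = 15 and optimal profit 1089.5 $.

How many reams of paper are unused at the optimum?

7

paper used = 1·14 + 2·15 = 44; slack = 51 − 44 = 7.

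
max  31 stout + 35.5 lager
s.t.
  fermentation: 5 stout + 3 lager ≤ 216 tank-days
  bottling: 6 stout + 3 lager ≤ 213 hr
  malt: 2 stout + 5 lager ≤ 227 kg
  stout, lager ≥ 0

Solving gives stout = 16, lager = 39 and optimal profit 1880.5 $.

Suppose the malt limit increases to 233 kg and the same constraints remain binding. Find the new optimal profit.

Check each constraint at x*: fermentation 197/216 (slack 19); bottling 213/213 (tight); malt 227/227 (tight).
By complementary slackness, y = 0 for the non-binding constraint.
Dual feasibility on the basic columns requires 6·y_bottling + 2·y_malt = 31, 3·y_bottling + 5·y_malt = 35.5.
→ y_bottling = 3.5 and y_malt = 5.
Δz = y_malt·Δb = 5 × (6) = 30, so new z* = 1880.5 + 30 = 1910.5.

1910.5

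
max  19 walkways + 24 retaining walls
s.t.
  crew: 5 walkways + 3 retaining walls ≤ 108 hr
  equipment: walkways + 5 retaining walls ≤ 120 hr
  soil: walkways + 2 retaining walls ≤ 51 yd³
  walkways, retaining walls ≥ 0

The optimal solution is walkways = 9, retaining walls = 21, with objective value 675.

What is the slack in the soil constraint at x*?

0

soil used = 1·9 + 2·21 = 51; slack = 51 − 51 = 0.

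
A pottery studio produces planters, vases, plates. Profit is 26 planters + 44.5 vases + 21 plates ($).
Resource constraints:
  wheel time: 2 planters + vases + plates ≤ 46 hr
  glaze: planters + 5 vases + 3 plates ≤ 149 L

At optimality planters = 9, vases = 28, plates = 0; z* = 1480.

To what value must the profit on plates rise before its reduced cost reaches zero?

30.5

Both wheel time and glaze are binding at x*.
The binding rows give the dual system: 2·y_wheel time + 1·y_glaze = 26 and 1·y_wheel time + 5·y_glaze = 44.5.
This yields shadow prices y_wheel time = 9.5, y_glaze = 7.
plates enters the basis when its profit ≥ yᵀa₃ = 9.5·1 + 7·3 = 30.5.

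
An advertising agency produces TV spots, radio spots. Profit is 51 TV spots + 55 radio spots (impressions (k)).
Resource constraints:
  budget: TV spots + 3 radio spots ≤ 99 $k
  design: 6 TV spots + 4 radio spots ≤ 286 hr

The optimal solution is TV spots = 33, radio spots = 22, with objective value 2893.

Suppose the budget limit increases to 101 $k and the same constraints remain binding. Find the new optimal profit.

2911

At the optimum: budget uses 99 of 99 (binding); design uses 286 of 286 (binding).
Dual feasibility on the basic columns requires 1·y_budget + 6·y_design = 51, 3·y_budget + 4·y_design = 55.
This yields shadow prices y_budget = 9, y_design = 7.
Δz = y_budget·Δb = 9 × (2) = 18, so new z* = 2893 + 18 = 2911.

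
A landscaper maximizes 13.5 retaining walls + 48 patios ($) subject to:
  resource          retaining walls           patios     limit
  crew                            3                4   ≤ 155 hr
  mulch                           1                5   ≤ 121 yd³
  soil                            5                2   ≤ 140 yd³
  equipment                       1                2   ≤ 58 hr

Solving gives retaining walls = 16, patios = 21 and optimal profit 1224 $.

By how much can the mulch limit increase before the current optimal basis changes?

Binding constraints: mulch, equipment. The basis is B = [[1,5],[1,2]] with det -3.
Per unit increase in mulch, x* moves by d = (-0.6667, 0.3333).
The basis stays optimal until retaining walls reaches 0; allowable increase = 24 yd³.

24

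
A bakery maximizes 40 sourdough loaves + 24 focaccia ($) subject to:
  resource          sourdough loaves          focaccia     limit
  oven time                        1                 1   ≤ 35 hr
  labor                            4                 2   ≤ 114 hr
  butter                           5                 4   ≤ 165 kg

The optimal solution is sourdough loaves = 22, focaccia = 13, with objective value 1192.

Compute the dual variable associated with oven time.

Check each constraint at x*: oven time 35/35 (tight); labor 114/114 (tight); butter 162/165 (slack 3).
By complementary slackness, y = 0 for the non-binding constraint.
The binding rows give the dual system: 1·y_oven time + 4·y_labor = 40 and 1·y_oven time + 2·y_labor = 24.
→ y_oven time = 8 and y_labor = 8.
Shadow price of oven time = 8.

8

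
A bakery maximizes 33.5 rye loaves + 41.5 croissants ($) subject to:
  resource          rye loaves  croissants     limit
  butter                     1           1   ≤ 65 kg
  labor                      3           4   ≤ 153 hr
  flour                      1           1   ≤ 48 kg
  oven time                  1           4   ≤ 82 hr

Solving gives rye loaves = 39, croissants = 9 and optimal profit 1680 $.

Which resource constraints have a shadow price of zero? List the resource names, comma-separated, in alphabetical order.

butter: 48/65 (slack 17)
labor: 153/153 (binding)
flour: 48/48 (binding)
oven time: 75/82 (slack 7)
By complementary slackness, a constraint with positive slack has shadow price 0 → butter, oven time.

butter, oven time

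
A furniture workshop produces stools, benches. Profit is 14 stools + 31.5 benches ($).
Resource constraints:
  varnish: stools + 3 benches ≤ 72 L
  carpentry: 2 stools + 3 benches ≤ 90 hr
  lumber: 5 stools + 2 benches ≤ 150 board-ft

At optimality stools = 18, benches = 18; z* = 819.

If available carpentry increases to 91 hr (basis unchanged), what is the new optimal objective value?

Check each constraint at x*: varnish 72/72 (tight); carpentry 90/90 (tight); lumber 126/150 (slack 24).
Since lumber is not tight, its dual is 0.
The binding rows give the dual system: 1·y_varnish + 2·y_carpentry = 14 and 3·y_varnish + 3·y_carpentry = 31.5.
Solving: y_varnish = 7, y_carpentry = 3.5.
Δz = y_carpentry·Δb = 3.5 × (1) = 3.5, so new z* = 819 + 3.5 = 822.5.

822.5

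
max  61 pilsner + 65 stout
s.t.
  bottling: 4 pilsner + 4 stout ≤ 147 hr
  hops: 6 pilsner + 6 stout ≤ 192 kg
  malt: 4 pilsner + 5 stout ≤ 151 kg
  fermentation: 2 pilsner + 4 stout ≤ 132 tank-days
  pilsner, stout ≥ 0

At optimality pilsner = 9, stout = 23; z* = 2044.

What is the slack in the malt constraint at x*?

malt used = 4·9 + 5·23 = 151; slack = 151 − 151 = 0.

0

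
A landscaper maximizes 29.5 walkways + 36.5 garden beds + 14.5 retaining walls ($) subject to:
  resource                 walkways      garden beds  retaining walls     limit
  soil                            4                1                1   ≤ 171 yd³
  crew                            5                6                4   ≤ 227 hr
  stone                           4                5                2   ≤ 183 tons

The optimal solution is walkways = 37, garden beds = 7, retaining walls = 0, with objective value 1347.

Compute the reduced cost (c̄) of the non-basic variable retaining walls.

Check each constraint at x*: soil 155/171 (slack 16); crew 227/227 (tight); stone 183/183 (tight).
Slack constraints have shadow price 0 (complementary slackness).
The binding rows give the dual system: 5·y_crew + 4·y_stone = 29.5 and 6·y_crew + 5·y_stone = 36.5.
This yields shadow prices y_crew = 1.5, y_stone = 5.5.
Reduced cost of retaining walls: c₃ − yᵀa₃ = 14.5 − (1.5·4 + 5.5·2) = 14.5 − 17 = -2.5.

-2.5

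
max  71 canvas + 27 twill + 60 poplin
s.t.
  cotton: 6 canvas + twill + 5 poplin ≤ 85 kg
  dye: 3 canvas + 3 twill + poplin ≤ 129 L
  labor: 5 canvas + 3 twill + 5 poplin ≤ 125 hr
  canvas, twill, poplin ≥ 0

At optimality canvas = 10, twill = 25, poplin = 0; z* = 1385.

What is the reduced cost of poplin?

At the optimum: cotton uses 85 of 85 (binding); dye uses 105 of 129 (slack = 24); labor uses 125 of 125 (binding).
Since dye is not tight, its dual is 0.
From A_Bᵀ y = c: 6·y_cotton + 5·y_labor = 71; 1·y_cotton + 3·y_labor = 27.
This yields shadow prices y_cotton = 6, y_labor = 7.
Reduced cost of poplin: c₃ − yᵀa₃ = 60 − (6·5 + 7·5) = 60 − 65 = -5.

-5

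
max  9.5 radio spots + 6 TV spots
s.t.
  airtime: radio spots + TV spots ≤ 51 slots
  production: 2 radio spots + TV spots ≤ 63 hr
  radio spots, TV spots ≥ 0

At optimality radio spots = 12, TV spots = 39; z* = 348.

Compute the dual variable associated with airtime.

At the optimum: airtime uses 51 of 51 (binding); production uses 63 of 63 (binding).
Dual feasibility on the basic columns requires 1·y_airtime + 2·y_production = 9.5, 1·y_airtime + 1·y_production = 6.
→ y_airtime = 2.5 and y_production = 3.5.
Shadow price of airtime = 2.5.

2.5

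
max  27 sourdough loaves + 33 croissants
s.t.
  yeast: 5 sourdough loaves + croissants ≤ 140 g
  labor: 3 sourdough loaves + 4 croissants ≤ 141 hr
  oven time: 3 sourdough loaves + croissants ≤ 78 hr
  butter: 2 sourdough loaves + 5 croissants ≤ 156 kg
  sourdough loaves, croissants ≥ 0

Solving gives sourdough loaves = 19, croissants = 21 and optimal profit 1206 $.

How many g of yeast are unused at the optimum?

24

yeast used = 5·19 + 1·21 = 116; slack = 140 − 116 = 24.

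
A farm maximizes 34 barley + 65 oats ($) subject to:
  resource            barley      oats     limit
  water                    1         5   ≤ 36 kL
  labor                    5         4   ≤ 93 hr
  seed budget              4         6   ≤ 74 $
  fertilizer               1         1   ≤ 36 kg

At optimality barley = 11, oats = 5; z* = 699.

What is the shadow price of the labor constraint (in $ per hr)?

Check each constraint at x*: water 36/36 (tight); labor 75/93 (slack 18); seed budget 74/74 (tight); fertilizer 16/36 (slack 20).
Slack constraints have shadow price 0 (complementary slackness).
Dual feasibility on the basic columns requires 1·y_water + 4·y_seed budget = 34, 5·y_water + 6·y_seed budget = 65.
Solving: y_water = 4, y_seed budget = 7.5.
Shadow price of labor = 0.

0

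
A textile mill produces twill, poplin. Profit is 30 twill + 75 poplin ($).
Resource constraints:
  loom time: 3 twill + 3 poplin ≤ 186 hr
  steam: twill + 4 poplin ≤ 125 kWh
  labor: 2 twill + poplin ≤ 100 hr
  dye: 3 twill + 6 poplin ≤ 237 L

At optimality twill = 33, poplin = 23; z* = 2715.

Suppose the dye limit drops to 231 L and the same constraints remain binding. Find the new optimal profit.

At the optimum: loom time uses 168 of 186 (slack = 18); steam uses 125 of 125 (binding); labor uses 89 of 100 (slack = 11); dye uses 237 of 237 (binding).
Since loom time, labor are not tight, their duals are 0.
From A_Bᵀ y = c: 1·y_steam + 3·y_dye = 30; 4·y_steam + 6·y_dye = 75.
This yields shadow prices y_steam = 7.5, y_dye = 7.5.
Δz = y_dye·Δb = 7.5 × (-6) = -45, so new z* = 2715 − 45 = 2670.

2670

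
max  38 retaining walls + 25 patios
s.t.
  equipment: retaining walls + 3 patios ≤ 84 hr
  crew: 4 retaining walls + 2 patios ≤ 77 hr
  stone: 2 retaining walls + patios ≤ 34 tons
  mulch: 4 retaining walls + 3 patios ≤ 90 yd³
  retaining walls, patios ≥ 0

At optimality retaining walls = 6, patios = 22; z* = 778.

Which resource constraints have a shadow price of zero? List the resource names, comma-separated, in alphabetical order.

equipment: 72/84 (slack 12)
crew: 68/77 (slack 9)
stone: 34/34 (binding)
mulch: 90/90 (binding)
By complementary slackness, a constraint with positive slack has shadow price 0 → crew, equipment.

crew, equipment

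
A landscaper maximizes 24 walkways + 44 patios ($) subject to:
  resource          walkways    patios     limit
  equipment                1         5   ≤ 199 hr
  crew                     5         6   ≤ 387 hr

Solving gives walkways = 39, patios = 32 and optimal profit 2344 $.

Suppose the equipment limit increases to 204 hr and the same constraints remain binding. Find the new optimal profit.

2364

Check each constraint at x*: equipment 199/199 (tight); crew 387/387 (tight).
From A_Bᵀ y = c: 1·y_equipment + 5·y_crew = 24; 5·y_equipment + 6·y_crew = 44.
→ y_equipment = 4 and y_crew = 4.
Δz = y_equipment·Δb = 4 × (5) = 20, so new z* = 2344 + 20 = 2364.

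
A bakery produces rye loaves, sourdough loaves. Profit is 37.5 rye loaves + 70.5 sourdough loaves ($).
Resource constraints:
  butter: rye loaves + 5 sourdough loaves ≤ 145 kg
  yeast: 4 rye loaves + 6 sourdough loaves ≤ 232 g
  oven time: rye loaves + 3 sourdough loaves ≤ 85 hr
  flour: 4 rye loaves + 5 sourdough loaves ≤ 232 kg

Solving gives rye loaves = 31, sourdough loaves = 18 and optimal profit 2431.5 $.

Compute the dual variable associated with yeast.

At the optimum: butter uses 121 of 145 (slack = 24); yeast uses 232 of 232 (binding); oven time uses 85 of 85 (binding); flour uses 214 of 232 (slack = 18).
Since butter, flour are not tight, their duals are 0.
The binding rows give the dual system: 4·y_yeast + 1·y_oven time = 37.5 and 6·y_yeast + 3·y_oven time = 70.5.
This yields shadow prices y_yeast = 7, y_oven time = 9.5.
Shadow price of yeast = 7.

7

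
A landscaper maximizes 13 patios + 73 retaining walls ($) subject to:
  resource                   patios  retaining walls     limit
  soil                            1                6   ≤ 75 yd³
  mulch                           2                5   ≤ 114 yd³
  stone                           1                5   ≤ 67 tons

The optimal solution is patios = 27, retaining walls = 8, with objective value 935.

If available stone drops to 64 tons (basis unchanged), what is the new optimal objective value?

At the optimum: soil uses 75 of 75 (binding); mulch uses 94 of 114 (slack = 20); stone uses 67 of 67 (binding).
Slack constraints have shadow price 0 (complementary slackness).
The binding rows give the dual system: 1·y_soil + 1·y_stone = 13 and 6·y_soil + 5·y_stone = 73.
→ y_soil = 8 and y_stone = 5.
Δz = y_stone·Δb = 5 × (-3) = -15, so new z* = 935 − 15 = 920.

920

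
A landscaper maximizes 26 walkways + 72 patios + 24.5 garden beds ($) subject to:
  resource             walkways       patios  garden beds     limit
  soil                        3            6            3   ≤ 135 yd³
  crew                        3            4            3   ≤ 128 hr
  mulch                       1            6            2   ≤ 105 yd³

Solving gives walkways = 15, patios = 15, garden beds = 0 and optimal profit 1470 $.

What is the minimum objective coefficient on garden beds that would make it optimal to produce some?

Binding: soil and mulch. Non-binding: crew (23 unused).
By complementary slackness, y = 0 for the non-binding constraint.
From A_Bᵀ y = c: 3·y_soil + 1·y_mulch = 26; 6·y_soil + 6·y_mulch = 72.
Solving: y_soil = 7, y_mulch = 5.
garden beds enters the basis when its profit ≥ yᵀa₃ = 7·3 + 5·2 = 31.

31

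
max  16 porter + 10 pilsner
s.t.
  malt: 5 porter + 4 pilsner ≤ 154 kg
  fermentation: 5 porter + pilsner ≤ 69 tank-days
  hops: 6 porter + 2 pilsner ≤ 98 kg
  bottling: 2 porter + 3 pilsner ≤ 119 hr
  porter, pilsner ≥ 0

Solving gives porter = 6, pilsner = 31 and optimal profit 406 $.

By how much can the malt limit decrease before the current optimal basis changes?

Binding constraints: malt, hops. The basis is B = [[5,4],[6,2]] with det -14.
Per unit decrease in malt, x* moves by d = (0.1429, -0.4286).
The basis stays optimal until fermentation becomes binding; allowable decrease = 28 kg.

28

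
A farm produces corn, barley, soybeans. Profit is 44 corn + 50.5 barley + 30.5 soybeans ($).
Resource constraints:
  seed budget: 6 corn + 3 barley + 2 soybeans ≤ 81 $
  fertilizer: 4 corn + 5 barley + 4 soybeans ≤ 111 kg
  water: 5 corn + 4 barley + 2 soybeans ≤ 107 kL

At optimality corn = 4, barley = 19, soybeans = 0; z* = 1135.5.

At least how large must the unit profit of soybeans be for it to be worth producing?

Binding: seed budget and fertilizer. Non-binding: water (11 unused).
Since water is not tight, its dual is 0.
The binding rows give the dual system: 6·y_seed budget + 4·y_fertilizer = 44 and 3·y_seed budget + 5·y_fertilizer = 50.5.
This yields shadow prices y_seed budget = 1, y_fertilizer = 9.5.
soybeans enters the basis when its profit ≥ yᵀa₃ = 1·2 + 9.5·4 = 40.

40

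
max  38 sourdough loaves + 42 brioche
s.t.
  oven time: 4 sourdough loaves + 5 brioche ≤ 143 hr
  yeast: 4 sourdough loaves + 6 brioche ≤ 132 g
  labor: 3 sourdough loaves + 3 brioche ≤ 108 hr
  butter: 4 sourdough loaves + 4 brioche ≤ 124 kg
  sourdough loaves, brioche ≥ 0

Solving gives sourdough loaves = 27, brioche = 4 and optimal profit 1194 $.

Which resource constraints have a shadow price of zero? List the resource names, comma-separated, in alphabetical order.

oven time: 128/143 (slack 15)
yeast: 132/132 (binding)
labor: 93/108 (slack 15)
butter: 124/124 (binding)
By complementary slackness, a constraint with positive slack has shadow price 0 → labor, oven time.

labor, oven time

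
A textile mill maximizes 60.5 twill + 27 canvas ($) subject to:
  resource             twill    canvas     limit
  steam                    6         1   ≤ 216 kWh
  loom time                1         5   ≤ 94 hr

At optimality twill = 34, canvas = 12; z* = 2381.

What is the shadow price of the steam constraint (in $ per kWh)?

9.5

Both steam and loom time are binding at x*.
The binding rows give the dual system: 6·y_steam + 1·y_loom time = 60.5 and 1·y_steam + 5·y_loom time = 27.
Solving: y_steam = 9.5, y_loom time = 3.5.
Shadow price of steam = 9.5.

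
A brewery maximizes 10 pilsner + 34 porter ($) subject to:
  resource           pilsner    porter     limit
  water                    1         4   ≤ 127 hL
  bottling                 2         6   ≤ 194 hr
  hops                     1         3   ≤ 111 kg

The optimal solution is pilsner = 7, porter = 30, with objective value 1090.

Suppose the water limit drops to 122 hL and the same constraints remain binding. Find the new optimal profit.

At the optimum: water uses 127 of 127 (binding); bottling uses 194 of 194 (binding); hops uses 97 of 111 (slack = 14).
Since hops is not tight, its dual is 0.
From A_Bᵀ y = c: 1·y_water + 2·y_bottling = 10; 4·y_water + 6·y_bottling = 34.
→ y_water = 4 and y_bottling = 3.
Δz = y_water·Δb = 4 × (-5) = -20, so new z* = 1090 − 20 = 1070.

1070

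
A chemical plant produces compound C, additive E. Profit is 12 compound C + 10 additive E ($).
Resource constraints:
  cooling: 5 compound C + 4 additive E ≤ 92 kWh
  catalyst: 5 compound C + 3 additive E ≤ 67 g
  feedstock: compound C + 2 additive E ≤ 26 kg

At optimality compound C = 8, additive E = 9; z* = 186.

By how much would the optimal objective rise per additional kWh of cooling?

0

Check each constraint at x*: cooling 76/92 (slack 16); catalyst 67/67 (tight); feedstock 26/26 (tight).
Slack constraints have shadow price 0 (complementary slackness).
From A_Bᵀ y = c: 5·y_catalyst + 1·y_feedstock = 12; 3·y_catalyst + 2·y_feedstock = 10.
This yields shadow prices y_catalyst = 2, y_feedstock = 2.
Shadow price of cooling = 0.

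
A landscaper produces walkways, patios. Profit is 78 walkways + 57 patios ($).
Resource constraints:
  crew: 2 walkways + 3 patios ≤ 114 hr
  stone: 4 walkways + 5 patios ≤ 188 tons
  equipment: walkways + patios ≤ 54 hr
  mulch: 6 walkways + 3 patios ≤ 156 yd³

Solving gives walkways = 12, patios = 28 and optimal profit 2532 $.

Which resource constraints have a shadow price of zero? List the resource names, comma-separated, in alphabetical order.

crew, equipment

crew: 108/114 (slack 6)
stone: 188/188 (binding)
equipment: 40/54 (slack 14)
mulch: 156/156 (binding)
By complementary slackness, a constraint with positive slack has shadow price 0 → crew, equipment.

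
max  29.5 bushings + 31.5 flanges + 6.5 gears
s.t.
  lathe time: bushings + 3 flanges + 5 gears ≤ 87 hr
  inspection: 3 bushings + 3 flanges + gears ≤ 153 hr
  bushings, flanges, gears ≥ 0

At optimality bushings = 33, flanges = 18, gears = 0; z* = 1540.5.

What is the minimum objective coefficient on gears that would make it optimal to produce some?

14.5

Both lathe time and inspection are binding at x*.
Dual feasibility on the basic columns requires 1·y_lathe time + 3·y_inspection = 29.5, 3·y_lathe time + 3·y_inspection = 31.5.
Solving: y_lathe time = 1, y_inspection = 9.5.
gears enters the basis when its profit ≥ yᵀa₃ = 1·5 + 9.5·1 = 14.5.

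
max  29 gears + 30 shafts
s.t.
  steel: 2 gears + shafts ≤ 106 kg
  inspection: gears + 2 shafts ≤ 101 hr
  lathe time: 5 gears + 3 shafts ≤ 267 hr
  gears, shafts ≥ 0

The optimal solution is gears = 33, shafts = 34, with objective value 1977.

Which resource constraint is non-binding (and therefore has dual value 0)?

steel: 100/106 (slack 6)
inspection: 101/101 (binding)
lathe time: 267/267 (binding)
By complementary slackness, a constraint with positive slack has shadow price 0 → steel.

steel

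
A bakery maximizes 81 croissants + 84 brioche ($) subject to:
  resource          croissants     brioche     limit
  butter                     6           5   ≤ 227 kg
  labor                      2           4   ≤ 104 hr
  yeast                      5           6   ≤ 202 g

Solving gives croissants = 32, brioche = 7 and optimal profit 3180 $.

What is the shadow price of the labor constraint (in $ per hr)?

0

Check each constraint at x*: butter 227/227 (tight); labor 92/104 (slack 12); yeast 202/202 (tight).
By complementary slackness, y = 0 for the non-binding constraint.
From A_Bᵀ y = c: 6·y_butter + 5·y_yeast = 81; 5·y_butter + 6·y_yeast = 84.
This yields shadow prices y_butter = 6, y_yeast = 9.
Shadow price of labor = 0.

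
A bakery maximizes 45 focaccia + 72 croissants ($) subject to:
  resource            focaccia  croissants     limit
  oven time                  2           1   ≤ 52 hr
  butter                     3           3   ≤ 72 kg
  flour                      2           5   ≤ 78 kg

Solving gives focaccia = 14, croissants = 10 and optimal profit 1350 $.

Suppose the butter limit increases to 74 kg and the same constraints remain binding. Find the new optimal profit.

Check each constraint at x*: oven time 38/52 (slack 14); butter 72/72 (tight); flour 78/78 (tight).
Slack constraints have shadow price 0 (complementary slackness).
The binding rows give the dual system: 3·y_butter + 2·y_flour = 45 and 3·y_butter + 5·y_flour = 72.
Solving: y_butter = 9, y_flour = 9.
Δz = y_butter·Δb = 9 × (2) = 18, so new z* = 1350 + 18 = 1368.

1368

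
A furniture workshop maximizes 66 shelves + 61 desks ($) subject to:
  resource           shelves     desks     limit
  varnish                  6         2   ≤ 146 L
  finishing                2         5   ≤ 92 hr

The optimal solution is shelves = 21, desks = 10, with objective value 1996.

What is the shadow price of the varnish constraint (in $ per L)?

8

Check each constraint at x*: varnish 146/146 (tight); finishing 92/92 (tight).
Dual feasibility on the basic columns requires 6·y_varnish + 2·y_finishing = 66, 2·y_varnish + 5·y_finishing = 61.
Solving: y_varnish = 8, y_finishing = 9.
Shadow price of varnish = 8.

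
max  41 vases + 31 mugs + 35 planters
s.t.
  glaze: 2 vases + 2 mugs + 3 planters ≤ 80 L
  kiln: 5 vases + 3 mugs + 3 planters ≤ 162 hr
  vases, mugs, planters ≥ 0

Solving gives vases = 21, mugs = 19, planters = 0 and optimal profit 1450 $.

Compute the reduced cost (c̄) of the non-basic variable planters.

At the optimum: glaze uses 80 of 80 (binding); kiln uses 162 of 162 (binding).
The binding rows give the dual system: 2·y_glaze + 5·y_kiln = 41 and 2·y_glaze + 3·y_kiln = 31.
This yields shadow prices y_glaze = 8, y_kiln = 5.
Reduced cost of planters: c₃ − yᵀa₃ = 35 − (8·3 + 5·3) = 35 − 39 = -4.

-4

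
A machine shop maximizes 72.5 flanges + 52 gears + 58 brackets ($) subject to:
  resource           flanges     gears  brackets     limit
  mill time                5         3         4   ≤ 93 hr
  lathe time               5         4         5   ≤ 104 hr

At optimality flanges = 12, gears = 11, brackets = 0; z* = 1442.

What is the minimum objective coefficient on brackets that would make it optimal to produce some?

Check each constraint at x*: mill time 93/93 (tight); lathe time 104/104 (tight).
The binding rows give the dual system: 5·y_mill time + 5·y_lathe time = 72.5 and 3·y_mill time + 4·y_lathe time = 52.
Solving: y_mill time = 6, y_lathe time = 8.5.
brackets enters the basis when its profit ≥ yᵀa₃ = 6·4 + 8.5·5 = 66.5.

66.5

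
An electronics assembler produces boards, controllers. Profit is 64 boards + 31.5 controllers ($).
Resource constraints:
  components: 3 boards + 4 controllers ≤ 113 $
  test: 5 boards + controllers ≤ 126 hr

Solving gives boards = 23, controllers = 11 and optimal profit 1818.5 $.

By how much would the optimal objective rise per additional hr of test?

Check each constraint at x*: components 113/113 (tight); test 126/126 (tight).
From A_Bᵀ y = c: 3·y_components + 5·y_test = 64; 4·y_components + 1·y_test = 31.5.
Solving: y_components = 5.5, y_test = 9.5.
Shadow price of test = 9.5.

9.5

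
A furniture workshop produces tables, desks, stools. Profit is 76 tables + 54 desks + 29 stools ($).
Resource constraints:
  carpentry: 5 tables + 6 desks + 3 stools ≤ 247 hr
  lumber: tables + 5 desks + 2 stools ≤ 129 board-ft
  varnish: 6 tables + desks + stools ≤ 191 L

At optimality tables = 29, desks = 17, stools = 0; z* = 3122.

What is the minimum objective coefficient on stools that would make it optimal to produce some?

30

Check each constraint at x*: carpentry 247/247 (tight); lumber 114/129 (slack 15); varnish 191/191 (tight).
Since lumber is not tight, its dual is 0.
From A_Bᵀ y = c: 5·y_carpentry + 6·y_varnish = 76; 6·y_carpentry + 1·y_varnish = 54.
Solving: y_carpentry = 8, y_varnish = 6.
stools enters the basis when its profit ≥ yᵀa₃ = 8·3 + 6·1 = 30.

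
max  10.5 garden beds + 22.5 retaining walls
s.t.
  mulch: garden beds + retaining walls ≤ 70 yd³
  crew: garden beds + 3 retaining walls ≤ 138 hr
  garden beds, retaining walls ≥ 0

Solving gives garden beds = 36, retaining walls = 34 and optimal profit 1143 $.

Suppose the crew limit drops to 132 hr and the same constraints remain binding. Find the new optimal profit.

1107

Both mulch and crew are binding at x*.
Dual feasibility on the basic columns requires 1·y_mulch + 1·y_crew = 10.5, 1·y_mulch + 3·y_crew = 22.5.
Solving: y_mulch = 4.5, y_crew = 6.
Δz = y_crew·Δb = 6 × (-6) = -36, so new z* = 1143 − 36 = 1107.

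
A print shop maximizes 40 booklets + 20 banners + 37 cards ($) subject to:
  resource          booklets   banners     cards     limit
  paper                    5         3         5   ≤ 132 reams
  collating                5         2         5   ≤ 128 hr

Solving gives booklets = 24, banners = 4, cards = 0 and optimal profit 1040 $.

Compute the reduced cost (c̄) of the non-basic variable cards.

Check each constraint at x*: paper 132/132 (tight); collating 128/128 (tight).
From A_Bᵀ y = c: 5·y_paper + 5·y_collating = 40; 3·y_paper + 2·y_collating = 20.
This yields shadow prices y_paper = 4, y_collating = 4.
Reduced cost of cards: c₃ − yᵀa₃ = 37 − (4·5 + 4·5) = 37 − 40 = -3.

-3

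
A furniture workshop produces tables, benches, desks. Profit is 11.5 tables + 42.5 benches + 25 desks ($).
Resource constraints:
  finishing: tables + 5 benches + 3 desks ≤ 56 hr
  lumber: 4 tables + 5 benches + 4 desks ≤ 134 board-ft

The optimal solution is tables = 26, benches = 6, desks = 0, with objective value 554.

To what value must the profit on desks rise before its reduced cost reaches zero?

Check each constraint at x*: finishing 56/56 (tight); lumber 134/134 (tight).
Dual feasibility on the basic columns requires 1·y_finishing + 4·y_lumber = 11.5, 5·y_finishing + 5·y_lumber = 42.5.
This yields shadow prices y_finishing = 7.5, y_lumber = 1.
desks enters the basis when its profit ≥ yᵀa₃ = 7.5·3 + 1·4 = 26.5.

26.5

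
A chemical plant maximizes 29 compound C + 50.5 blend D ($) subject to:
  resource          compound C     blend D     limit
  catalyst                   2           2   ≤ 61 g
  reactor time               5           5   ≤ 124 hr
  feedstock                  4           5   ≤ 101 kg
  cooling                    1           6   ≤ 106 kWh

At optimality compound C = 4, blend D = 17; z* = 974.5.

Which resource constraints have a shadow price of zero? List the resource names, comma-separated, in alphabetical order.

catalyst: 42/61 (slack 19)
reactor time: 105/124 (slack 19)
feedstock: 101/101 (binding)
cooling: 106/106 (binding)
By complementary slackness, a constraint with positive slack has shadow price 0 → catalyst, reactor time.

catalyst, reactor time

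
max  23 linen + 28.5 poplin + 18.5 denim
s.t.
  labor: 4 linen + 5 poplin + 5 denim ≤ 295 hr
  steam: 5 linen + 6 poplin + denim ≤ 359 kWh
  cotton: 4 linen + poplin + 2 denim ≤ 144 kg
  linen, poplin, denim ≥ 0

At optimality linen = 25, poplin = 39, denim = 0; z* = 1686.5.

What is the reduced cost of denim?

Binding: labor and steam. Non-binding: cotton (5 unused).
Slack constraints have shadow price 0 (complementary slackness).
The binding rows give the dual system: 4·y_labor + 5·y_steam = 23 and 5·y_labor + 6·y_steam = 28.5.
Solving: y_labor = 4.5, y_steam = 1.
Reduced cost of denim: c₃ − yᵀa₃ = 18.5 − (4.5·5 + 1·1) = 18.5 − 23.5 = -5.

-5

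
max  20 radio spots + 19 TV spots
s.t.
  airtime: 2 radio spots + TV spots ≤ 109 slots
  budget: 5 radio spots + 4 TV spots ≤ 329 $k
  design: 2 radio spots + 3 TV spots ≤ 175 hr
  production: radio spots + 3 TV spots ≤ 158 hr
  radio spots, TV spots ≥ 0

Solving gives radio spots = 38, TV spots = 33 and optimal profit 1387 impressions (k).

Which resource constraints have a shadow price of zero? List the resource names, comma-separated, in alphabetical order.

airtime: 109/109 (binding)
budget: 322/329 (slack 7)
design: 175/175 (binding)
production: 137/158 (slack 21)
By complementary slackness, a constraint with positive slack has shadow price 0 → budget, production.

budget, production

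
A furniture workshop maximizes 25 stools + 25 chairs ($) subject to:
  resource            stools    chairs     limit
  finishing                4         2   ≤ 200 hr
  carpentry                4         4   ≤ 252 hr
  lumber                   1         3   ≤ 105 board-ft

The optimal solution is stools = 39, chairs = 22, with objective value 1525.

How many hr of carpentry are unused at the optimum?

8

carpentry used = 4·39 + 4·22 = 244; slack = 252 − 244 = 8.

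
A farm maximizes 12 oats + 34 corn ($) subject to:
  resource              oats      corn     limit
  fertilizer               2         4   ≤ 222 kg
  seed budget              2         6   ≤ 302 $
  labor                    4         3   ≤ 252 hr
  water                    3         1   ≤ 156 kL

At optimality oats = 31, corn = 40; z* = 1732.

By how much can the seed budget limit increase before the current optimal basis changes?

31

Binding constraints: fertilizer, seed budget. The basis is B = [[2,4],[2,6]] with det 4.
Per unit increase in seed budget, x* moves by d = (-1, 0.5).
The basis stays optimal until oats reaches 0; allowable increase = 31 $.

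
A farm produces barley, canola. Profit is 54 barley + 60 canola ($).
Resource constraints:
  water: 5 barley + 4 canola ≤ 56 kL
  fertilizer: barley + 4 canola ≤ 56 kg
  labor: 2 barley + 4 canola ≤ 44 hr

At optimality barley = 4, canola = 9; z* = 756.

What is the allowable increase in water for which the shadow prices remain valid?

Binding constraints: water, labor. The basis is B = [[5,4],[2,4]] with det 12.
Per unit increase in water, x* moves by d = (0.3333, -0.1667).
The basis stays optimal until canola reaches 0; allowable increase = 54 kL.

54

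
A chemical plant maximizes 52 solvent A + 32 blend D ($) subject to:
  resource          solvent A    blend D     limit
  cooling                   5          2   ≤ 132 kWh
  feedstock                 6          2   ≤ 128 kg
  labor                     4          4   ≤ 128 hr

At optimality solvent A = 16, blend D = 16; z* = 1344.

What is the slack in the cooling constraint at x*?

20

cooling used = 5·16 + 2·16 = 112; slack = 132 − 112 = 20.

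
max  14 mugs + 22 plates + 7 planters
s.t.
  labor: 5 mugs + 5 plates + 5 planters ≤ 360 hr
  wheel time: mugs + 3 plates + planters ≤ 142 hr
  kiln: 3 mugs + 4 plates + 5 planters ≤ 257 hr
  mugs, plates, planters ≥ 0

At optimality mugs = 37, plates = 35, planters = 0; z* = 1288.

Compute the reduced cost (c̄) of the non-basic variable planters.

At the optimum: labor uses 360 of 360 (binding); wheel time uses 142 of 142 (binding); kiln uses 251 of 257 (slack = 6).
Slack constraints have shadow price 0 (complementary slackness).
The binding rows give the dual system: 5·y_labor + 1·y_wheel time = 14 and 5·y_labor + 3·y_wheel time = 22.
→ y_labor = 2 and y_wheel time = 4.
Reduced cost of planters: c₃ − yᵀa₃ = 7 − (2·5 + 4·1) = 7 − 14 = -7.

-7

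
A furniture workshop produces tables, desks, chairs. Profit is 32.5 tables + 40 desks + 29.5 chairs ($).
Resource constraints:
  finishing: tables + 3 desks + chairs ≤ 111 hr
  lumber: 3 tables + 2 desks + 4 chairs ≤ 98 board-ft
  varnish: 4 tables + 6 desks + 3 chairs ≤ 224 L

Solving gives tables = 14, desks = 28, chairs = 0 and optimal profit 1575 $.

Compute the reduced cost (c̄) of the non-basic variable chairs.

At the optimum: finishing uses 98 of 111 (slack = 13); lumber uses 98 of 98 (binding); varnish uses 224 of 224 (binding).
Since finishing is not tight, its dual is 0.
The binding rows give the dual system: 3·y_lumber + 4·y_varnish = 32.5 and 2·y_lumber + 6·y_varnish = 40.
Solving: y_lumber = 3.5, y_varnish = 5.5.
Reduced cost of chairs: c₃ − yᵀa₃ = 29.5 − (3.5·4 + 5.5·3) = 29.5 − 30.5 = -1.

-1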